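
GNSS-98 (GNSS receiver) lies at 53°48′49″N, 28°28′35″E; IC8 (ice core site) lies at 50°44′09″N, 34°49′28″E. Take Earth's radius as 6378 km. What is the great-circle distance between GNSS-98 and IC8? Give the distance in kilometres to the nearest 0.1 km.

551.3 km

GNSS-98: φ = +53.81361°, λ = +28.47639°
IC8: φ = +50.73583°, λ = +34.82444°
Δφ = -3.0778°,  Δλ = 6.3481°
a = sin²(Δφ/2) + cos φ₁ cos φ₂ sin²(Δλ/2) = 0.001867
c = 2·arcsin(√a) = 0.086440 rad = 4.9526°
d = R·c = 6378 × 0.086440 = 551.3 km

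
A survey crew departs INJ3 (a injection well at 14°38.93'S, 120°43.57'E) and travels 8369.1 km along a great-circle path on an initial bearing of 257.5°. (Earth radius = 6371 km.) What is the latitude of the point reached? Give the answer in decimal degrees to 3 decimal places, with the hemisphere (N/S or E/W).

INJ3: φ = -14.64883°, λ = +120.72617°
δ = d/R = 8369.1/6371 = 1.313624 rad
φ₂ = arcsin(sin φ₁ cos δ + cos φ₁ sin δ cos θ)
   = arcsin(-0.25289·0.25435 + 0.96749·0.96711·-0.21644) = -15.47632°
λ₂ = λ₁ + atan2(sin θ sin δ cos φ₁, cos δ − sin φ₁ sin φ₂) = 42.28707°

15.476°S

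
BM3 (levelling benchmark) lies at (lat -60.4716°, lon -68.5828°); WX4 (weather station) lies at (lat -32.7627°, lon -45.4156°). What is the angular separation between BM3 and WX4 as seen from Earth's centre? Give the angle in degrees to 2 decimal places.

31.58°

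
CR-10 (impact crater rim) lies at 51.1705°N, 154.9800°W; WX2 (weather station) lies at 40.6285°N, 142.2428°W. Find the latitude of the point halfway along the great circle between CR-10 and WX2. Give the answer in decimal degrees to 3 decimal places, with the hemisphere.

46.075°N

Bx = cos φ₂ cos Δλ = 0.740271,  By = cos φ₂ sin Δλ = 0.167332
φₘ = atan2(sin φ₁ + sin φ₂, √((cos φ₁ + Bx)² + By²)) = 46.07512°
λₘ = λ₁ + atan2(By, cos φ₁ + Bx) = -148.00262°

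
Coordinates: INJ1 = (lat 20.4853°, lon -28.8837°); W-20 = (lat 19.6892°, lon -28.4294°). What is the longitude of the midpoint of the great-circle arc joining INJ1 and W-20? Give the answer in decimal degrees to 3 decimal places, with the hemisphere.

28.656°W

Bx = cos φ₂ cos Δλ = 0.941504,  By = cos φ₂ sin Δλ = 0.007465
φₘ = atan2(sin φ₁ + sin φ₂, √((cos φ₁ + Bx)² + By²)) = 20.08740°
λₘ = λ₁ + atan2(By, cos φ₁ + Bx) = -28.65597°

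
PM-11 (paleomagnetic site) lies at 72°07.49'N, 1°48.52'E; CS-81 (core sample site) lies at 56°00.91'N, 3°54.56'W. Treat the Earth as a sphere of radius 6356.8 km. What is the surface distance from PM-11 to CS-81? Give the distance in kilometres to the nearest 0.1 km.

1806.8 km

PM-11: φ = +72.12483°, λ = +1.80867°
CS-81: φ = +56.01517°, λ = -3.90933°
Δφ = -16.1097°,  Δλ = -5.7180°
a = sin²(Δφ/2) + cos φ₁ cos φ₂ sin²(Δλ/2) = 0.020061
c = 2·arcsin(√a) = 0.284227 rad = 16.2850°
d = R·c = 6356.8 × 0.284227 = 1806.8 km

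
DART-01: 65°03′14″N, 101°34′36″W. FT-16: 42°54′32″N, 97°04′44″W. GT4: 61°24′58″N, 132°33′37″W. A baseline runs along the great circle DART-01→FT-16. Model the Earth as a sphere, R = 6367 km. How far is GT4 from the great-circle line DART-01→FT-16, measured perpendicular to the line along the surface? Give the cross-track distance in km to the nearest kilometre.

1567 km

DART-01: φ = +65.05389°, λ = -101.57667°
FT-16: φ = +42.90889°, λ = -97.07889°
GT4: φ = +61.41611°, λ = -132.56028°
δ₁₃ = central angle DART-01→GT4 = 0.248866 rad  (haversine)
θ₁₃ = bearing DART-01→GT4 = 269.639°,  θ₁₂ = bearing DART-01→FT-16 = 171.290°
dₓₜ = R·arcsin(sin δ₁₃ · sin(θ₁₃ − θ₁₂)) = 6367·arcsin(0.24630·sin(98.350°)) = 1567.384 km
|dₓₜ| = 1567.384 km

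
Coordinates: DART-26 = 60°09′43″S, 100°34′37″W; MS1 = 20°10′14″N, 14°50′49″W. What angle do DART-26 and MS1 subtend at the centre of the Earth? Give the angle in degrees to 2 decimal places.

105.33°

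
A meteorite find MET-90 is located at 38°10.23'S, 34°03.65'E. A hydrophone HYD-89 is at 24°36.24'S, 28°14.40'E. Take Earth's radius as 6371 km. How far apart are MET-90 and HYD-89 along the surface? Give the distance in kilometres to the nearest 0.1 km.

1605.6 km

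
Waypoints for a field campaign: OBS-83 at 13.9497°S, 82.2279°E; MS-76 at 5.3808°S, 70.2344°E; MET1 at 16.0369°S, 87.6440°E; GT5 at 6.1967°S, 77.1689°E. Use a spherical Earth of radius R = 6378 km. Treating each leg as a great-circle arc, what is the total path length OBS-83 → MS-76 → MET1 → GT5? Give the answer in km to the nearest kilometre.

OBS-83→MS-76: c = 0.254673 rad, d = 1624.30 km
MS-76→MET1: c = 0.351313 rad, d = 2240.67 km
MET1→GT5: c = 0.248167 rad, d = 1582.81 km
Total = 1624.30 + 2240.67 + 1582.81 = 5447.78 km

5448 km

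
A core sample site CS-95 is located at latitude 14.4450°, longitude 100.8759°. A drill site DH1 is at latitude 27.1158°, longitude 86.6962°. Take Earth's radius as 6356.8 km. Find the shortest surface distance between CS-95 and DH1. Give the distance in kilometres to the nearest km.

2031 km

Δφ = 12.6708°,  Δλ = -14.1797°
a = sin²(Δφ/2) + cos φ₁ cos φ₂ sin²(Δλ/2) = 0.025308
c = 2·arcsin(√a) = 0.319525 rad = 18.3074°
d = R·c = 6356.8 × 0.319525 = 2031.2 km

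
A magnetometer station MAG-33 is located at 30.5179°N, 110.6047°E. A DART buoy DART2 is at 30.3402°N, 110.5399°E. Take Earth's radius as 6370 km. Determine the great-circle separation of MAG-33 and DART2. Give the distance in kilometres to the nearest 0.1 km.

20.7 km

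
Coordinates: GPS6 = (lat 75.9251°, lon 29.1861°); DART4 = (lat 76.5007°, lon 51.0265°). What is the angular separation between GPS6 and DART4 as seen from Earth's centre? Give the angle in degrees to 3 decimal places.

Δφ = 0.5756°,  Δλ = 21.8404°
a = sin²(Δφ/2) + cos φ₁ cos φ₂ sin²(Δλ/2) = 0.002063
c = 2·arcsin(√a) = 0.090862 rad = 5.2060°

5.206°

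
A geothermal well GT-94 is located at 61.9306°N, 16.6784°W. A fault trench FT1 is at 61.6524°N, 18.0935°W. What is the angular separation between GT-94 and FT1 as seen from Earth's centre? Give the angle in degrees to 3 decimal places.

0.724°

Δφ = -0.2782°,  Δλ = -1.4151°
a = sin²(Δφ/2) + cos φ₁ cos φ₂ sin²(Δλ/2) = 0.000040
c = 2·arcsin(√a) = 0.012644 rad = 0.7244°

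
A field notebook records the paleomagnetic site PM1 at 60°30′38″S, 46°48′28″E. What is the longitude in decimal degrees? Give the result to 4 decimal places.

46.8078°E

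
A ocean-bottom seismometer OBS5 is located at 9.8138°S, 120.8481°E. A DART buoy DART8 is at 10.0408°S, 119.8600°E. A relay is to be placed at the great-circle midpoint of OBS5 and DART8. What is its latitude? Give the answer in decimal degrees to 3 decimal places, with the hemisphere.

9.928°S

Bx = cos φ₂ cos Δλ = 0.984537,  By = cos φ₂ sin Δλ = -0.016981
φₘ = atan2(sin φ₁ + sin φ₂, √((cos φ₁ + Bx)² + By²)) = -9.92766°
λₘ = λ₁ + atan2(By, cos φ₁ + Bx) = 120.35422°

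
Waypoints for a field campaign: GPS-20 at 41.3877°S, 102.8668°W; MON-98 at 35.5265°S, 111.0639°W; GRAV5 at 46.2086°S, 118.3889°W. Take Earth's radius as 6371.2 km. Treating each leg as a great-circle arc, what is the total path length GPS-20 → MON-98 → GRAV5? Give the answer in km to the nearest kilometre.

GPS-20→MON-98: c = 0.151578 rad, d = 965.73 km
MON-98→GRAV5: c = 0.209792 rad, d = 1336.62 km
Total = 965.73 + 1336.62 = 2302.36 km

2302 km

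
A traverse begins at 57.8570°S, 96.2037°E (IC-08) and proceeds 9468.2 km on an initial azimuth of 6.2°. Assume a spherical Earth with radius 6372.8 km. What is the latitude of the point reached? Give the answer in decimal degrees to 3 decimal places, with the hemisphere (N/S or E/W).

27.069°N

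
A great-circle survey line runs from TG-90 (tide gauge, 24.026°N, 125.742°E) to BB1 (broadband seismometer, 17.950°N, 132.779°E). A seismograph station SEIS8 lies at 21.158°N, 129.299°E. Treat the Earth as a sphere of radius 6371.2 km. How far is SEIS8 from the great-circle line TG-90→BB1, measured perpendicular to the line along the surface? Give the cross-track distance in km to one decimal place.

δ₁₃ = central angle TG-90→SEIS8 = 0.076090 rad  (haversine)
θ₁₃ = bearing TG-90→SEIS8 = 130.435°,  θ₁₂ = bearing TG-90→BB1 = 131.450°
dₓₜ = R·arcsin(sin δ₁₃ · sin(θ₁₃ − θ₁₂)) = 6371.2·arcsin(0.07602·sin(-1.014°)) = -8.573 km
|dₓₜ| = 8.573 km

8.6 km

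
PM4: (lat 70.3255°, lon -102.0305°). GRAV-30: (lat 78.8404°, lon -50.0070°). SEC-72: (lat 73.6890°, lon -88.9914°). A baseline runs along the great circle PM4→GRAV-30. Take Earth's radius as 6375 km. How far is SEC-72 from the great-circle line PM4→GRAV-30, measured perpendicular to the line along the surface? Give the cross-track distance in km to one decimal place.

91.8 km

δ₁₃ = central angle PM4→SEC-72 = 0.091252 rad  (haversine)
θ₁₃ = bearing PM4→SEC-72 = 44.055°,  θ₁₂ = bearing PM4→GRAV-30 = 34.965°
dₓₜ = R·arcsin(sin δ₁₃ · sin(θ₁₃ − θ₁₂)) = 6375·arcsin(0.09113·sin(9.091°)) = 91.789 km
|dₓₜ| = 91.789 km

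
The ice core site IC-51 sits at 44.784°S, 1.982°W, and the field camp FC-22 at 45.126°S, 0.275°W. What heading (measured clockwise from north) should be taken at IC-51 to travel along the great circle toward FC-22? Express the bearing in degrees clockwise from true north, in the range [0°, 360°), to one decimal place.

Δλ = 1.7070°
y = sin Δλ · cos φ₂ = 0.021017
x = cos φ₁ sin φ₂ − sin φ₁ cos φ₂ cos Δλ = -0.006190
θ = atan2(y, x) = 106.4097° → 106.4097° (mod 360°)

106.4°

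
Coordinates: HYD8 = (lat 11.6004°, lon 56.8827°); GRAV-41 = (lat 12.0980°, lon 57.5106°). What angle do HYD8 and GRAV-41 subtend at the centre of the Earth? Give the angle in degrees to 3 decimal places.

0.791°

Δφ = 0.4976°,  Δλ = 0.6279°
a = sin²(Δφ/2) + cos φ₁ cos φ₂ sin²(Δλ/2) = 0.000048
c = 2·arcsin(√a) = 0.013801 rad = 0.7907°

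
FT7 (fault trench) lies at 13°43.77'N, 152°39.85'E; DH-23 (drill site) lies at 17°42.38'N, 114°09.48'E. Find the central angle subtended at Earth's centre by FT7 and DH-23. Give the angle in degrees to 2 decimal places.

37.22°

FT7: φ = +13.72950°, λ = +152.66417°
DH-23: φ = +17.70633°, λ = +114.15800°
Δφ = 3.9768°,  Δλ = -38.5062°
a = sin²(Δφ/2) + cos φ₁ cos φ₂ sin²(Δλ/2) = 0.101823
c = 2·arcsin(√a) = 0.649554 rad = 37.2167°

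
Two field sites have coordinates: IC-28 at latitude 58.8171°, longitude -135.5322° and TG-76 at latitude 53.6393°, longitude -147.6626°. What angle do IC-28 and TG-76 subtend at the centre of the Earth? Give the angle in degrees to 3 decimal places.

Δφ = -5.1778°,  Δλ = -12.1304°
a = sin²(Δφ/2) + cos φ₁ cos φ₂ sin²(Δλ/2) = 0.005467
c = 2·arcsin(√a) = 0.148018 rad = 8.4808°

8.481°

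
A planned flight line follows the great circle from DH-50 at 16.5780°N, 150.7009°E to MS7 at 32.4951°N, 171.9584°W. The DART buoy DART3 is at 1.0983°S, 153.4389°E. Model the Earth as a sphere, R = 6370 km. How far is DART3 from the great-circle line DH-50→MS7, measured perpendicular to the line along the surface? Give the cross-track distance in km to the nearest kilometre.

δ₁₃ = central angle DH-50→DART3 = 0.312092 rad  (haversine)
θ₁₃ = bearing DH-50→DART3 = 171.052°,  θ₁₂ = bearing DH-50→MS7 = 57.688°
dₓₜ = R·arcsin(sin δ₁₃ · sin(θ₁₃ − θ₁₂)) = 6370·arcsin(0.30705·sin(113.364°)) = 1820.203 km
|dₓₜ| = 1820.203 km

1820 km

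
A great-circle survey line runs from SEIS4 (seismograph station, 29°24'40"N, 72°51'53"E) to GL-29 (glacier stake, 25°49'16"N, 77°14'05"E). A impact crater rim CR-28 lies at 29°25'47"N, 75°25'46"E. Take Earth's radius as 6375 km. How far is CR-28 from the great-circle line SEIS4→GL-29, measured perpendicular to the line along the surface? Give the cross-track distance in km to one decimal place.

169.2 km

SEIS4: φ = +29.41111°, λ = +72.86472°
GL-29: φ = +25.82111°, λ = +77.23472°
CR-28: φ = +29.42972°, λ = +75.42944°
δ₁₃ = central angle SEIS4→CR-28 = 0.038991 rad  (haversine)
θ₁₃ = bearing SEIS4→CR-28 = 88.893°,  θ₁₂ = bearing SEIS4→GL-29 = 131.802°
dₓₜ = R·arcsin(sin δ₁₃ · sin(θ₁₃ − θ₁₂)) = 6375·arcsin(0.03898·sin(-42.910°)) = -169.212 km
|dₓₜ| = 169.212 km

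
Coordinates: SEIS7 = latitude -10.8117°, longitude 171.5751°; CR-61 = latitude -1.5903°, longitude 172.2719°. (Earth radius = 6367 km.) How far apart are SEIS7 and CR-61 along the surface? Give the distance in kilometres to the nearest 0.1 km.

1027.6 km

Δφ = 9.2214°,  Δλ = 0.6968°
a = sin²(Δφ/2) + cos φ₁ cos φ₂ sin²(Δλ/2) = 0.006498
c = 2·arcsin(√a) = 0.161396 rad = 9.2473°
d = R·c = 6367 × 0.161396 = 1027.6 km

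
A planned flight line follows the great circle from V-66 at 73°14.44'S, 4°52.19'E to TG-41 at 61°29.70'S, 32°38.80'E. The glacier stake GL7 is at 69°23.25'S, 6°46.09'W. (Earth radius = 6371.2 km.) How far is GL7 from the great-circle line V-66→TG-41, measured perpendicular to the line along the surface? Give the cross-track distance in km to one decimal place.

V-66: φ = -73.24067°, λ = +4.86983°
TG-41: φ = -61.49500°, λ = +32.64667°
GL7: φ = -69.38750°, λ = -6.76817°
δ₁₃ = central angle V-66→GL7 = 0.093280 rad  (haversine)
θ₁₃ = bearing V-66→GL7 = 310.320°,  θ₁₂ = bearing V-66→TG-41 = 55.841°
dₓₜ = R·arcsin(sin δ₁₃ · sin(θ₁₃ − θ₁₂)) = 6371.2·arcsin(0.09314·sin(254.479°)) = -572.570 km
|dₓₜ| = 572.570 km

572.6 km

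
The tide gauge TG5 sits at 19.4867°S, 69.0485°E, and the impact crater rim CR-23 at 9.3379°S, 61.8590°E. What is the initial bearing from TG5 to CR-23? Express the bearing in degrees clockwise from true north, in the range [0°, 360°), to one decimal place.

Δλ = -7.1895°
y = sin Δλ · cos φ₂ = -0.123493
x = cos φ₁ sin φ₂ − sin φ₁ cos φ₂ cos Δλ = 0.173617
θ = atan2(y, x) = -35.4240° → 324.5760° (mod 360°)

324.6°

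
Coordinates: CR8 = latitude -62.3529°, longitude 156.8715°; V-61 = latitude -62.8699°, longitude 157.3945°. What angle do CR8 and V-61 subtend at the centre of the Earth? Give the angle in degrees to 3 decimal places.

0.570°

Δφ = -0.5170°,  Δλ = 0.5230°
a = sin²(Δφ/2) + cos φ₁ cos φ₂ sin²(Δλ/2) = 0.000025
c = 2·arcsin(√a) = 0.009952 rad = 0.5702°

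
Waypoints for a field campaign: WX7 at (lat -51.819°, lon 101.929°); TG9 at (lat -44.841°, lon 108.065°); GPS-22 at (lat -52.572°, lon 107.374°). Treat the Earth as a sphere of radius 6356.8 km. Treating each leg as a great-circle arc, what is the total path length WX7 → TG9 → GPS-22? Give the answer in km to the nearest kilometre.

1755 km

WX7→TG9: c = 0.140958 rad, d = 896.04 km
TG9→GPS-22: c = 0.135164 rad, d = 859.21 km
Total = 896.04 + 859.21 = 1755.26 km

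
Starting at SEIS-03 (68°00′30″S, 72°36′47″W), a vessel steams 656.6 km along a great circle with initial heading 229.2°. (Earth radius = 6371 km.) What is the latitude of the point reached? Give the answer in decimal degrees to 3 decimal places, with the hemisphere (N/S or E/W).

SEIS-03: φ = -68.00833°, λ = -72.61306°
δ = d/R = 656.6/6371 = 0.103061 rad
φ₂ = arcsin(sin φ₁ cos δ + cos φ₁ sin δ cos θ)
   = arcsin(-0.92724·0.99469 + 0.37447·0.10288·-0.65342) = -71.35031°
λ₂ = λ₁ + atan2(sin θ sin δ cos φ₁, cos δ − sin φ₁ sin φ₂) = -86.70842°

71.350°S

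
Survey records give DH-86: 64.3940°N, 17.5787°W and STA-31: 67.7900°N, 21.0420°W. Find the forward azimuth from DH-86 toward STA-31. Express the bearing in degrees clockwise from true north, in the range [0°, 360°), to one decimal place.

Δλ = -3.4633°
y = sin Δλ · cos φ₂ = -0.022835
x = cos φ₁ sin φ₂ − sin φ₁ cos φ₂ cos Δλ = 0.059859
θ = atan2(y, x) = -20.8806° → 339.1194° (mod 360°)

339.1°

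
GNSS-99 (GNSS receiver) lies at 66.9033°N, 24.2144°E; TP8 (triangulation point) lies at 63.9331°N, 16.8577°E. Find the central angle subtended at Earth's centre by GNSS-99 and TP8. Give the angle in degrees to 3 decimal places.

4.260°

Δφ = -2.9702°,  Δλ = -7.3567°
a = sin²(Δφ/2) + cos φ₁ cos φ₂ sin²(Δλ/2) = 0.001381
c = 2·arcsin(√a) = 0.074346 rad = 4.2597°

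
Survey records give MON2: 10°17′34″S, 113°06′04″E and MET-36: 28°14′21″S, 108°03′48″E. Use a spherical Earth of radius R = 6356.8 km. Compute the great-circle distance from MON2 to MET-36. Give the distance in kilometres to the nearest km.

MON2: φ = -10.29278°, λ = +113.10111°
MET-36: φ = -28.23917°, λ = +108.06333°
Δφ = -17.9464°,  Δλ = -5.0378°
a = sin²(Δφ/2) + cos φ₁ cos φ₂ sin²(Δλ/2) = 0.026002
c = 2·arcsin(√a) = 0.323914 rad = 18.5589°
d = R·c = 6356.8 × 0.323914 = 2059.1 km

2059 km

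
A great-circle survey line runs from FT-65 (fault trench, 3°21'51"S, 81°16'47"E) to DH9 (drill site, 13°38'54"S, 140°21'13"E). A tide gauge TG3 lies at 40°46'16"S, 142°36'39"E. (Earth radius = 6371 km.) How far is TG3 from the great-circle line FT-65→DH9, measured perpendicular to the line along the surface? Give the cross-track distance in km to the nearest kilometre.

2992 km

FT-65: φ = -3.36417°, λ = +81.27972°
DH9: φ = -13.64833°, λ = +140.35361°
TG3: φ = -40.77111°, λ = +142.61083°
δ₁₃ = central angle FT-65→TG3 = 1.158167 rad  (haversine)
θ₁₃ = bearing FT-65→TG3 = 133.501°,  θ₁₂ = bearing FT-65→DH9 = 103.897°
dₓₜ = R·arcsin(sin δ₁₃ · sin(θ₁₃ − θ₁₂)) = 6371·arcsin(0.91607·sin(29.604°)) = 2991.922 km
|dₓₜ| = 2991.922 km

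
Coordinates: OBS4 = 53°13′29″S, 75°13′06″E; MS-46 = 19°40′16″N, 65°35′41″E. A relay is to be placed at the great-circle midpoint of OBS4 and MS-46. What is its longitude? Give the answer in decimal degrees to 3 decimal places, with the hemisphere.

69.333°E

OBS4: φ = -53.22472°, λ = +75.21833°
MS-46: φ = +19.67111°, λ = +65.59472°
Bx = cos φ₂ cos Δλ = 0.928389,  By = cos φ₂ sin Δλ = -0.157419
φₘ = atan2(sin φ₁ + sin φ₂, √((cos φ₁ + Bx)² + By²)) = -16.83000°
λₘ = λ₁ + atan2(By, cos φ₁ + Bx) = 69.33275°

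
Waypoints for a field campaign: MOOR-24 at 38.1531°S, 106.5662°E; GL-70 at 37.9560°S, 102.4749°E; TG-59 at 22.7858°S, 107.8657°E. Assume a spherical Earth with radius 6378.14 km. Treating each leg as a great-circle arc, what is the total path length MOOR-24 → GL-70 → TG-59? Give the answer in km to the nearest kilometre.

MOOR-24→GL-70: c = 0.056328 rad, d = 359.27 km
GL-70→TG-59: c = 0.276790 rad, d = 1765.41 km
Total = 359.27 + 1765.41 = 2124.67 km

2125 km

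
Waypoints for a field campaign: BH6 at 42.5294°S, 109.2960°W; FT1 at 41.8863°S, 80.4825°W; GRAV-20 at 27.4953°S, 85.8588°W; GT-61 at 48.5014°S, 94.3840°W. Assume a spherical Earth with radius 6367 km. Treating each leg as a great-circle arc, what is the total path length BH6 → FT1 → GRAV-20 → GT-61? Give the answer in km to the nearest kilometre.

6480 km

BH6→FT1: c = 0.370867 rad, d = 2361.31 km
FT1→GRAV-20: c = 0.262605 rad, d = 1672.00 km
GRAV-20→GT-61: c = 0.384335 rad, d = 2447.06 km
Total = 2361.31 + 1672.00 + 2447.06 = 6480.37 km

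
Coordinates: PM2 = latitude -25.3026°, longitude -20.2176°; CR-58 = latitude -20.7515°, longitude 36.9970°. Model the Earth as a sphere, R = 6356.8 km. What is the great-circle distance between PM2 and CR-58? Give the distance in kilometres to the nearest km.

Δφ = 4.5511°,  Δλ = 57.2146°
a = sin²(Δφ/2) + cos φ₁ cos φ₂ sin²(Δλ/2) = 0.195390
c = 2·arcsin(√a) = 0.915720 rad = 52.4669°
d = R·c = 6356.8 × 0.915720 = 5821.0 km

5821 km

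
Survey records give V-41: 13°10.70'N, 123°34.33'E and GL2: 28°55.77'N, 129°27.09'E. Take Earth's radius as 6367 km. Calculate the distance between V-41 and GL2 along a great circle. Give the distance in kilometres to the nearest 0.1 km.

V-41: φ = +13.17833°, λ = +123.57217°
GL2: φ = +28.92950°, λ = +129.45150°
Δφ = 15.7512°,  Δλ = 5.8793°
a = sin²(Δφ/2) + cos φ₁ cos φ₂ sin²(Δλ/2) = 0.021016
c = 2·arcsin(√a) = 0.290966 rad = 16.6711°
d = R·c = 6367 × 0.290966 = 1852.6 km

1852.6 km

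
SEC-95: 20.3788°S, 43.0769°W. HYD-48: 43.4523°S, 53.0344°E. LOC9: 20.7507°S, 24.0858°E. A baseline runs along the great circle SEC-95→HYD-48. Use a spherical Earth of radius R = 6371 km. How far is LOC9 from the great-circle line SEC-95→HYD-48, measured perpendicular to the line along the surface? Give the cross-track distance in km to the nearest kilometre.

2877 km

δ₁₃ = central angle SEC-95→LOC9 = 1.088742 rad  (haversine)
θ₁₃ = bearing SEC-95→LOC9 = 103.427°,  θ₁₂ = bearing SEC-95→HYD-48 = 132.937°
dₓₜ = R·arcsin(sin δ₁₃ · sin(θ₁₃ − θ₁₂)) = 6371·arcsin(0.88604·sin(-29.510°)) = -2877.390 km
|dₓₜ| = 2877.390 km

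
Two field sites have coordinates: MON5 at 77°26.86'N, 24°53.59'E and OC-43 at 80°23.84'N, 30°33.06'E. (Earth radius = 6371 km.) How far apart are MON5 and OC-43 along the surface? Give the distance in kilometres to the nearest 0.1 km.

MON5: φ = +77.44767°, λ = +24.89317°
OC-43: φ = +80.39733°, λ = +30.55100°
Δφ = 2.9497°,  Δλ = 5.6578°
a = sin²(Δφ/2) + cos φ₁ cos φ₂ sin²(Δλ/2) = 0.000751
c = 2·arcsin(√a) = 0.054806 rad = 3.1402°
d = R·c = 6371 × 0.054806 = 349.2 km

349.2 km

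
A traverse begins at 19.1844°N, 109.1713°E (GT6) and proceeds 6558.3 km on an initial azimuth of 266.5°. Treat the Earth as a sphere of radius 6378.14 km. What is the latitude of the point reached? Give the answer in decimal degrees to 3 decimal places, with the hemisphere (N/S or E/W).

6.909°N

δ = d/R = 6558.3/6378.14 = 1.028246 rad
φ₂ = arcsin(sin φ₁ cos δ + cos φ₁ sin δ cos θ)
   = arcsin(0.32861·0.51632 + 0.94447·0.85639·-0.06105) = 6.90883°
λ₂ = λ₁ + atan2(sin θ sin δ cos φ₁, cos δ − sin φ₁ sin φ₂) = 49.73664°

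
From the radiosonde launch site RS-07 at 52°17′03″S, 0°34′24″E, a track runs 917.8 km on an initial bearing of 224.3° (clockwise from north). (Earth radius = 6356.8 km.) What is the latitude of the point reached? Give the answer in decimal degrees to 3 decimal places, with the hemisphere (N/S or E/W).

57.760°S

RS-07: φ = -52.28417°, λ = +0.57333°
δ = d/R = 917.8/6356.8 = 0.144381 rad
φ₂ = arcsin(sin φ₁ cos δ + cos φ₁ sin δ cos θ)
   = arcsin(-0.79105·0.98960 + 0.61175·0.14388·-0.71569) = -57.75962°
λ₂ = λ₁ + atan2(sin θ sin δ cos φ₁, cos δ − sin φ₁ sin φ₂) = -10.28408°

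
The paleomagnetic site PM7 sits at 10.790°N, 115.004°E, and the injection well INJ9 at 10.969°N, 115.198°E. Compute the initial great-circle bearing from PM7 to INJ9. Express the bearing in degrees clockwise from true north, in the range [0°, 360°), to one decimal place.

46.8°

Δλ = 0.1940°
y = sin Δλ · cos φ₂ = 0.003324
x = cos φ₁ sin φ₂ − sin φ₁ cos φ₂ cos Δλ = 0.003125
θ = atan2(y, x) = 46.7663° → 46.7663° (mod 360°)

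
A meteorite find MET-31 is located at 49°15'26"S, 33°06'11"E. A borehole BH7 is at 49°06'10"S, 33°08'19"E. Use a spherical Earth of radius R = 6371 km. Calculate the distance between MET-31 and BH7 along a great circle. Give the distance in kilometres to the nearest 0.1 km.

MET-31: φ = -49.25722°, λ = +33.10306°
BH7: φ = -49.10278°, λ = +33.13861°
Δφ = 0.1544°,  Δλ = 0.0356°
a = sin²(Δφ/2) + cos φ₁ cos φ₂ sin²(Δλ/2) = 0.000002
c = 2·arcsin(√a) = 0.002726 rad = 0.1562°
d = R·c = 6371 × 0.002726 = 17.4 km

17.4 km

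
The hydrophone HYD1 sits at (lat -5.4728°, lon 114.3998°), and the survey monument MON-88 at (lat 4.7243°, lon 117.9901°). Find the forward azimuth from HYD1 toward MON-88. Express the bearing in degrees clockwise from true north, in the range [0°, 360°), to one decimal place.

Δλ = 3.5903°
y = sin Δλ · cos φ₂ = 0.062409
x = cos φ₁ sin φ₂ − sin φ₁ cos φ₂ cos Δλ = 0.176848
θ = atan2(y, x) = 19.4377° → 19.4377° (mod 360°)

19.4°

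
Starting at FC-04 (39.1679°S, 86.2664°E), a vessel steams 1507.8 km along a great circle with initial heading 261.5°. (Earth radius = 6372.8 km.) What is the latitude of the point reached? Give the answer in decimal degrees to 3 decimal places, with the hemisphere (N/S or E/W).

39.856°S

δ = d/R = 1507.8/6372.8 = 0.236599 rad
φ₂ = arcsin(sin φ₁ cos δ + cos φ₁ sin δ cos θ)
   = arcsin(-0.63160·0.97214 + 0.77530·0.23440·-0.14781) = -39.85601°
λ₂ = λ₁ + atan2(sin θ sin δ cos φ₁, cos δ − sin φ₁ sin φ₂) = 68.68935°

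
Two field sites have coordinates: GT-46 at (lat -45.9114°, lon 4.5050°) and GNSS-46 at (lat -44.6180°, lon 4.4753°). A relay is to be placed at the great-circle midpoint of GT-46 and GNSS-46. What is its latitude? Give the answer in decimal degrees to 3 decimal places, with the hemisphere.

45.265°S

Bx = cos φ₂ cos Δλ = 0.711805,  By = cos φ₂ sin Δλ = -0.000369
φₘ = atan2(sin φ₁ + sin φ₂, √((cos φ₁ + Bx)² + By²)) = -45.26470°
λₘ = λ₁ + atan2(By, cos φ₁ + Bx) = 4.48998°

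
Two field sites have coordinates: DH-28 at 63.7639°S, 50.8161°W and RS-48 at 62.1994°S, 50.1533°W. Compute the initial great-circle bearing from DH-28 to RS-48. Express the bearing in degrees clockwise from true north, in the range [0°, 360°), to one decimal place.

11.2°

Δλ = 0.6628°
y = sin Δλ · cos φ₂ = 0.005395
x = cos φ₁ sin φ₂ − sin φ₁ cos φ₂ cos Δλ = 0.027274
θ = atan2(y, x) = 11.1893° → 11.1893° (mod 360°)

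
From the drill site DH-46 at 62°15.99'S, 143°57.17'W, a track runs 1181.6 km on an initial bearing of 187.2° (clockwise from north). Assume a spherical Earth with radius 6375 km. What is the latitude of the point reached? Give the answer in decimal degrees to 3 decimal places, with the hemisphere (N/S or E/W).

72.755°S

DH-46: φ = -62.26650°, λ = -143.95283°
δ = d/R = 1181.6/6375 = 0.185349 rad
φ₂ = arcsin(sin φ₁ cos δ + cos φ₁ sin δ cos θ)
   = arcsin(-0.88512·0.98287 + 0.46536·0.18429·-0.99211) = -72.75504°
λ₂ = λ₁ + atan2(sin θ sin δ cos φ₁, cos δ − sin φ₁ sin φ₂) = -148.42139°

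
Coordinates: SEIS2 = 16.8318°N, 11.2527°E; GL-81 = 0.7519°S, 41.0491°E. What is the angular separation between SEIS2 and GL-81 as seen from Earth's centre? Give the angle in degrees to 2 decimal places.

Δφ = -17.5837°,  Δλ = 29.7964°
a = sin²(Δφ/2) + cos φ₁ cos φ₂ sin²(Δλ/2) = 0.086626
c = 2·arcsin(√a) = 0.597494 rad = 34.2339°

34.23°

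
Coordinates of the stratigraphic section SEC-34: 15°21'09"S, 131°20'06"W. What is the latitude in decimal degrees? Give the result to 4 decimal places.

15° + 21′/60 + 9″/3600 = 15 + 0.35000 + 0.00250 = 15.3525°

15.3525°S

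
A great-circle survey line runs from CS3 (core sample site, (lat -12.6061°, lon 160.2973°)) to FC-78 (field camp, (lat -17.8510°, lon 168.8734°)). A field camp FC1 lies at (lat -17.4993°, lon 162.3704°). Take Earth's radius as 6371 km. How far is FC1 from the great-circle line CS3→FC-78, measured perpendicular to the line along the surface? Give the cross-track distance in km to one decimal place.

δ₁₃ = central angle CS3→FC1 = 0.092269 rad  (haversine)
θ₁₃ = bearing CS3→FC1 = 158.010°,  θ₁₂ = bearing CS3→FC-78 = 123.440°
dₓₜ = R·arcsin(sin δ₁₃ · sin(θ₁₃ − θ₁₂)) = 6371·arcsin(0.09214·sin(34.570°)) = 333.233 km
|dₓₜ| = 333.233 km

333.2 km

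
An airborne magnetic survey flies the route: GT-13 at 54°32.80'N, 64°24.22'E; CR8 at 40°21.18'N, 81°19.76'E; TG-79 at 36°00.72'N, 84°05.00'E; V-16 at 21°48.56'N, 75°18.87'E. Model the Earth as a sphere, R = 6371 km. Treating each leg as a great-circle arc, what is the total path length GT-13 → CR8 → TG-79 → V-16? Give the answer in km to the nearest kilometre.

GT-13: φ = +54.54667°, λ = +64.40367°
CR8: φ = +40.35300°, λ = +81.32933°
TG-79: φ = +36.01200°, λ = +84.08333°
V-16: φ = +21.80933°, λ = +75.31450°
GT-13→CR8: c = 0.316518 rad, d = 2016.53 km
CR8→TG-79: c = 0.084651 rad, d = 539.31 km
TG-79→V-16: c = 0.281442 rad, d = 1793.07 km
Total = 2016.53 + 539.31 + 1793.07 = 4348.91 km

4349 km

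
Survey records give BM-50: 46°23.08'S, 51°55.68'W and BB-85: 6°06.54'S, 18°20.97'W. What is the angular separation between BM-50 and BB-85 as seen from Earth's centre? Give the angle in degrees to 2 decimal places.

49.57°

BM-50: φ = -46.38467°, λ = -51.92800°
BB-85: φ = -6.10900°, λ = -18.34950°
Δφ = 40.2757°,  Δλ = 33.5785°
a = sin²(Δφ/2) + cos φ₁ cos φ₂ sin²(Δλ/2) = 0.175757
c = 2·arcsin(√a) = 0.865202 rad = 49.5724°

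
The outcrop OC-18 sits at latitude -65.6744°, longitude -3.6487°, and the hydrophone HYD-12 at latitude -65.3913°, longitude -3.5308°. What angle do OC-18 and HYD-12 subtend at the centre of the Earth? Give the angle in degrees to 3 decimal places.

Δφ = 0.2831°,  Δλ = 0.1179°
a = sin²(Δφ/2) + cos φ₁ cos φ₂ sin²(Δλ/2) = 0.000006
c = 2·arcsin(√a) = 0.005014 rad = 0.2873°

0.287°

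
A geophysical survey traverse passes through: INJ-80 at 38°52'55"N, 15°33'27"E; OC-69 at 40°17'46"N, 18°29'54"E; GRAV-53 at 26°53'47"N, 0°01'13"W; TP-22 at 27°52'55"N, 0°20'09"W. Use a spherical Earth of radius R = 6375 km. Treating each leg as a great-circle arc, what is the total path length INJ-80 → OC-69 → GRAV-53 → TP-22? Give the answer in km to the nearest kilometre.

INJ-80: φ = +38.88194°, λ = +15.55750°
OC-69: φ = +40.29611°, λ = +18.49833°
GRAV-53: φ = +26.89639°, λ = -0.02028°
TP-22: φ = +27.88194°, λ = -0.33583°
INJ-80→OC-69: c = 0.046619 rad, d = 297.20 km
OC-69→GRAV-53: c = 0.355259 rad, d = 2264.78 km
GRAV-53→TP-22: c = 0.017883 rad, d = 114.00 km
Total = 297.20 + 2264.78 + 114.00 = 2675.98 km

2676 km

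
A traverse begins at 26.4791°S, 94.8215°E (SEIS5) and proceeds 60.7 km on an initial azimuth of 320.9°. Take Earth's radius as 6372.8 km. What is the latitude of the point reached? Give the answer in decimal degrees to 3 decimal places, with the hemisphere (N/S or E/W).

δ = d/R = 60.7/6372.8 = 0.009525 rad
φ₂ = arcsin(sin φ₁ cos δ + cos φ₁ sin δ cos θ)
   = arcsin(-0.44587·0.99995 + 0.89510·0.00952·0.77605) = -26.05507°
λ₂ = λ₁ + atan2(sin θ sin δ cos φ₁, cos δ − sin φ₁ sin φ₂) = 94.43839°

26.055°S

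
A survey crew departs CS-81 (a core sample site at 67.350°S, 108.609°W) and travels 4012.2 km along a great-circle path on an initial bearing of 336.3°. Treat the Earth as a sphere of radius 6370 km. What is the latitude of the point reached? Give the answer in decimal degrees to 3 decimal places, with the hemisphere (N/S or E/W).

δ = d/R = 4012.2/6370 = 0.629859 rad
φ₂ = arcsin(sin φ₁ cos δ + cos φ₁ sin δ cos θ)
   = arcsin(-0.92287·0.80811 + 0.38510·0.58903·0.91566) = -32.55299°
λ₂ = λ₁ + atan2(sin θ sin δ cos φ₁, cos δ − sin φ₁ sin φ₂) = -124.92226°

32.553°S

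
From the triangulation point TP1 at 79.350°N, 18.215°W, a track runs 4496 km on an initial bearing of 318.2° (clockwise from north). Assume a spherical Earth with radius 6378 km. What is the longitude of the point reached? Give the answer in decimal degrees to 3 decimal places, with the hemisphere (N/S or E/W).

145.928°W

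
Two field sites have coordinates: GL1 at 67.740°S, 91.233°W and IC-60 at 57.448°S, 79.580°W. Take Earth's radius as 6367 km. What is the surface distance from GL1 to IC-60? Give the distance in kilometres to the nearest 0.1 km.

Δφ = 10.2920°,  Δλ = 11.6530°
a = sin²(Δφ/2) + cos φ₁ cos φ₂ sin²(Δλ/2) = 0.010146
c = 2·arcsin(√a) = 0.201792 rad = 11.5618°
d = R·c = 6367 × 0.201792 = 1284.8 km

1284.8 km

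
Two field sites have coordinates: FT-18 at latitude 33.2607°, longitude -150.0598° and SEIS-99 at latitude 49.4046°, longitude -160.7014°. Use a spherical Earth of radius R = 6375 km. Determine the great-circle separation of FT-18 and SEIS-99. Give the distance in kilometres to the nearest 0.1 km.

Δφ = 16.1439°,  Δλ = -10.6416°
a = sin²(Δφ/2) + cos φ₁ cos φ₂ sin²(Δλ/2) = 0.024396
c = 2·arcsin(√a) = 0.313667 rad = 17.9718°
d = R·c = 6375 × 0.313667 = 1999.6 km

1999.6 km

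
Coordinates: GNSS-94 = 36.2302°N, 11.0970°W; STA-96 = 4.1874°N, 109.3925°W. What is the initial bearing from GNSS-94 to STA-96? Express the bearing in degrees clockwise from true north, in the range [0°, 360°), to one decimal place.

278.3°

Δλ = -98.2955°
y = sin Δλ · cos φ₂ = -0.986896
x = cos φ₁ sin φ₂ − sin φ₁ cos φ₂ cos Δλ = 0.143946
θ = atan2(y, x) = -81.7015° → 278.2985° (mod 360°)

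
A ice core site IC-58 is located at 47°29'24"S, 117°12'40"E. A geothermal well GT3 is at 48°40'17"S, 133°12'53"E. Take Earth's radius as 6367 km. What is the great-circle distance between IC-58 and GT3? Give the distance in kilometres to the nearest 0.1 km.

1193.1 km

IC-58: φ = -47.49000°, λ = +117.21111°
GT3: φ = -48.67139°, λ = +133.21472°
Δφ = -1.1814°,  Δλ = 16.0036°
a = sin²(Δφ/2) + cos φ₁ cos φ₂ sin²(Δλ/2) = 0.008753
c = 2·arcsin(√a) = 0.187392 rad = 10.7367°
d = R·c = 6367 × 0.187392 = 1193.1 km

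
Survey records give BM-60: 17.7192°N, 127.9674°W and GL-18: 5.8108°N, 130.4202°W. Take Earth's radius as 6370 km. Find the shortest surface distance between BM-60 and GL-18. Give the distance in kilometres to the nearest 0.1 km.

1350.5 km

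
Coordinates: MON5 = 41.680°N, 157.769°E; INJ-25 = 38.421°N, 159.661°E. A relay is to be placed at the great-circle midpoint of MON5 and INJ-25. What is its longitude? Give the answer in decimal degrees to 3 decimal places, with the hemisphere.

158.738°E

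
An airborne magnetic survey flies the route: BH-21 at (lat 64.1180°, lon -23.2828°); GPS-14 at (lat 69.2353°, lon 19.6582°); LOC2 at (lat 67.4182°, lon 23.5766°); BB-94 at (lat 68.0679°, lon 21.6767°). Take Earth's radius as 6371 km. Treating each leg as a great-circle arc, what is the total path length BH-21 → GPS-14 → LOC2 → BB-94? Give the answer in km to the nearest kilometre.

2294 km

BH-21→GPS-14: c = 0.302659 rad, d = 1928.24 km
GPS-14→LOC2: c = 0.040527 rad, d = 258.20 km
LOC2→BB-94: c = 0.016920 rad, d = 107.80 km
Total = 1928.24 + 258.20 + 107.80 = 2294.24 km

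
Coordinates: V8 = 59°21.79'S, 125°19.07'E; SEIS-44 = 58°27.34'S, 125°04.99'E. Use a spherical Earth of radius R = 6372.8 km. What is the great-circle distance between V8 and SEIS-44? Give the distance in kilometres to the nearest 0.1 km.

V8: φ = -59.36317°, λ = +125.31783°
SEIS-44: φ = -58.45567°, λ = +125.08317°
Δφ = 0.9075°,  Δλ = -0.2347°
a = sin²(Δφ/2) + cos φ₁ cos φ₂ sin²(Δλ/2) = 0.000064
c = 2·arcsin(√a) = 0.015979 rad = 0.9156°
d = R·c = 6372.8 × 0.015979 = 101.8 km

101.8 km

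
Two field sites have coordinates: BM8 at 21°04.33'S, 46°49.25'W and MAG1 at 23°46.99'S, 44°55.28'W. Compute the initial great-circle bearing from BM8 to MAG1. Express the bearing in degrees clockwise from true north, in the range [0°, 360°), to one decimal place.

BM8: φ = -21.07217°, λ = -46.82083°
MAG1: φ = -23.78317°, λ = -44.92133°
Δλ = 1.8995°
y = sin Δλ · cos φ₂ = 0.030332
x = cos φ₁ sin φ₂ − sin φ₁ cos φ₂ cos Δλ = -0.047479
θ = atan2(y, x) = 147.4278° → 147.4278° (mod 360°)

147.4°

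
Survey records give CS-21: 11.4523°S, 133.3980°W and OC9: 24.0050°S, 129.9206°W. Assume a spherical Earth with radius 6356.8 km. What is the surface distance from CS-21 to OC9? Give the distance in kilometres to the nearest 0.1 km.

Δφ = -12.5527°,  Δλ = 3.4774°
a = sin²(Δφ/2) + cos φ₁ cos φ₂ sin²(Δλ/2) = 0.012776
c = 2·arcsin(√a) = 0.226546 rad = 12.9801°
d = R·c = 6356.8 × 0.226546 = 1440.1 km

1440.1 km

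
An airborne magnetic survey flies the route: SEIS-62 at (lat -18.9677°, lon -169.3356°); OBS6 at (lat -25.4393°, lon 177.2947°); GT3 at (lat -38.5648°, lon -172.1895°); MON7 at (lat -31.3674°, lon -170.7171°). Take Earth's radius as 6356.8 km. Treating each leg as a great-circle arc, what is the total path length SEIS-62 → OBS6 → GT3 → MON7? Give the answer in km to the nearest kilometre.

SEIS-62→OBS6: c = 0.243572 rad, d = 1548.34 km
OBS6→GT3: c = 0.276503 rad, d = 1757.68 km
GT3→MON7: c = 0.127366 rad, d = 809.64 km
Total = 1548.34 + 1757.68 + 809.64 = 4115.65 km

4116 km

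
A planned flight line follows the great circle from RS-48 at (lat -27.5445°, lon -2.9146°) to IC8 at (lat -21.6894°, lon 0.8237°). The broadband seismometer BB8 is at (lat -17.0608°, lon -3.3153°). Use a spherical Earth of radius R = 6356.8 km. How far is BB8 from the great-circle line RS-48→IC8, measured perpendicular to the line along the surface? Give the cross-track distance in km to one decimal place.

632.0 km

δ₁₃ = central angle RS-48→BB8 = 0.183089 rad  (haversine)
θ₁₃ = bearing RS-48→BB8 = 357.896°,  θ₁₂ = bearing RS-48→IC8 = 30.932°
dₓₜ = R·arcsin(sin δ₁₃ · sin(θ₁₃ − θ₁₂)) = 6356.8·arcsin(0.18207·sin(326.963°)) = -632.008 km
|dₓₜ| = 632.008 km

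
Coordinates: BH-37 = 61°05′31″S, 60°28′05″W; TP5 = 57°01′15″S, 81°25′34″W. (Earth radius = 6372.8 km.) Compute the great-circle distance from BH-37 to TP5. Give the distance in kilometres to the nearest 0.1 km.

1274.5 km

BH-37: φ = -61.09194°, λ = -60.46806°
TP5: φ = -57.02083°, λ = -81.42611°
Δφ = 4.0711°,  Δλ = -20.9581°
a = sin²(Δφ/2) + cos φ₁ cos φ₂ sin²(Δλ/2) = 0.009966
c = 2·arcsin(√a) = 0.199991 rad = 11.4586°
d = R·c = 6372.8 × 0.199991 = 1274.5 km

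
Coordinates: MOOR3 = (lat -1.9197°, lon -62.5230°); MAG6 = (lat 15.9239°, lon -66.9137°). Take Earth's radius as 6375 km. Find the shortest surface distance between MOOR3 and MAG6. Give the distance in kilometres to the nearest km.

2043 km

Δφ = 17.8436°,  Δλ = -4.3907°
a = sin²(Δφ/2) + cos φ₁ cos φ₂ sin²(Δλ/2) = 0.025462
c = 2·arcsin(√a) = 0.320507 rad = 18.3637°
d = R·c = 6375 × 0.320507 = 2043.2 km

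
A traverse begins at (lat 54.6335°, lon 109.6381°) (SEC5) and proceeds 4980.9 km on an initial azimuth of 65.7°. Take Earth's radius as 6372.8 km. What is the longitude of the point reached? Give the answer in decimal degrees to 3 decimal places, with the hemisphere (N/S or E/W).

δ = d/R = 4980.9/6372.8 = 0.781587 rad
φ₂ = arcsin(sin φ₁ cos δ + cos φ₁ sin δ cos θ)
   = arcsin(0.81547·0.70980 + 0.57880·0.70441·0.41151) = 48.29629°
λ₂ = λ₁ + atan2(sin θ sin δ cos φ₁, cos δ − sin φ₁ sin φ₂) = -175.56388°

175.564°W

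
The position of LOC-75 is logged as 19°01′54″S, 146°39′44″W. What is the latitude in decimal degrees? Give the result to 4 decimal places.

19° + 1′/60 + 54″/3600 = 19 + 0.01667 + 0.01500 = 19.0317°

19.0317°S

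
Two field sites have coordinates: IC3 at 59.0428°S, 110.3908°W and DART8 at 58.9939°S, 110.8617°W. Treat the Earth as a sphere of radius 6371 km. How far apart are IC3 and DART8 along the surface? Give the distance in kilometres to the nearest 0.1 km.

Δφ = 0.0489°,  Δλ = -0.4709°
a = sin²(Δφ/2) + cos φ₁ cos φ₂ sin²(Δλ/2) = 0.000005
c = 2·arcsin(√a) = 0.004316 rad = 0.2473°
d = R·c = 6371 × 0.004316 = 27.5 km

27.5 km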